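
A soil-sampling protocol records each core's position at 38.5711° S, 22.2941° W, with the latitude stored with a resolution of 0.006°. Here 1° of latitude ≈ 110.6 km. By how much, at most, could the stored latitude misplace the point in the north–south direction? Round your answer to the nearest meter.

332 meters

With a 0.006° grid the true value lies within half a step, ±0.006°/2 = ±0.003°, of the stored one.
So the N–S error is at most 0.003 × 110600 = 331.8 m.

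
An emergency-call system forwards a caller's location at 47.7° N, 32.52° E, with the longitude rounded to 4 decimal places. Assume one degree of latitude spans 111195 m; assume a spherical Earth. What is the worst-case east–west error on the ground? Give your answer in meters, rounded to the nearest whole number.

Rounding to 4 decimal places leaves the longitude within ±5e-05° of the true value.
At latitude 47.7° a degree of longitude spans 111195 m × cos 47.7° = 111195 × 0.6730 ≈ 74835.6 m.
Maximum E–W displacement: 5e-05 × 74835.6 = 3.74178 m.

4 meters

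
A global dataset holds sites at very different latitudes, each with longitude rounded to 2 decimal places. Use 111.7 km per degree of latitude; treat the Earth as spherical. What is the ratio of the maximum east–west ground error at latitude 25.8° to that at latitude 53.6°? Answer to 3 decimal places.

1.517

Rounding to 2 decimal places leaves the longitude within ±0.005° of the true value.
Error at 25.8° = 0.005° × 111700 × cos 25.8° ≈ 558.5 × 0.9003 = 502.83 m.
Error at 53.6° = 0.005° × 111700 × cos 53.6° ≈ 558.5 × 0.5934 = 331.42 m.
Ratio: 502.83 / 331.42 = cos 25.8° / cos 53.6° ≈ 1.5172.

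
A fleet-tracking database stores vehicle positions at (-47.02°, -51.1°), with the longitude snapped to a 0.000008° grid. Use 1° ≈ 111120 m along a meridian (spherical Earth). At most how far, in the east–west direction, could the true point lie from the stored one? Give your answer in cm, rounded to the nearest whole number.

With a 0.000008° grid the true value lies within half a step, ±0.000008°/2 = ±4e-06°, of the stored one.
Parallels shrink by cos φ, so at 47.02° a degree of longitude is 111120 × 0.6817 ≈ 75755.3 m.
East–west error: 4e-06° × 75755.3 m/° ≈ 0.303021 m.
That is 0.303021 m = 30.302 cm.

30 cm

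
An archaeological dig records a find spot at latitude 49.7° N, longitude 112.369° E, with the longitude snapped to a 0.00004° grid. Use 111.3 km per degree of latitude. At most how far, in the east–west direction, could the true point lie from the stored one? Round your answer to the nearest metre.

1 metres

With a 0.00004° grid the true value lies within half a step, ±0.00004°/2 = ±2e-05°, of the stored one.
At latitude 49.7° a degree of longitude spans 111300 m × cos 49.7° = 111300 × 0.6468 ≈ 71987.7 m.
East–west error: 2e-05° × 71987.7 m/° ≈ 1.43975 m.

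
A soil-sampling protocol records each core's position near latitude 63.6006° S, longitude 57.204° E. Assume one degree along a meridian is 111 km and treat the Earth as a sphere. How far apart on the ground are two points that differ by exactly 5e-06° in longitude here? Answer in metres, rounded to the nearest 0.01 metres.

0.25 metres

At 63.6006° a degree of longitude is 111000 × cos 63.6006° ≈ 49353.5 m, so 5e-06° corresponds to 0.246767 m.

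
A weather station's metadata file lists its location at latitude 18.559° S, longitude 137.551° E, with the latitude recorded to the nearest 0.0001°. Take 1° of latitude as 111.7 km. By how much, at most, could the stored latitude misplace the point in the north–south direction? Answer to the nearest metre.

6 metres

Rounding to 4 decimal places leaves the latitude within ±5e-05° of the true value.
Along the meridian that is 5e-05° × 111700 m/° = 5.585 m.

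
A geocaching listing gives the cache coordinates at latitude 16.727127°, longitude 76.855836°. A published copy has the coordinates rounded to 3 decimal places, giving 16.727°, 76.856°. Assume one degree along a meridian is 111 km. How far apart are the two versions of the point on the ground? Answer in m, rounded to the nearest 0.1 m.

The latitude changed by +0.000127° and the longitude by -0.000164°.
N–S: 0.000127° × 111000 m/° = 14.097 m.
East–west at this latitude: -0.000164° × 111000 × cos 16.727° ≈ -0.000164 × 106303 = -17.4337 m.
Combined displacement = (14.097² + 17.4337²)^½ ≈ 22.4201 m.

22.4 m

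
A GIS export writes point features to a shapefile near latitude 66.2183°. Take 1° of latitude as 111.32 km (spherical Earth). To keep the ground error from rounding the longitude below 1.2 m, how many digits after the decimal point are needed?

5

At 66.2183° one degree of longitude covers 111320 × cos 66.2183° ≈ 111320 × 0.4033 ≈ 44890.1 m.
N decimal places → at most half a unit in the last place, 0.5 × 10⁻ᴺ° = 44890.1/2 × 10⁻ᴺ m.
Setting 22445.1 × 10⁻ᴺ ≤ 1.2 gives 10ᴺ ≥ 1.87e+04, i.e. N ≥ 4.27.
N = 4 would give 2.24 m (too coarse); N = 5 gives 0.224 m ≤ 1.2 m.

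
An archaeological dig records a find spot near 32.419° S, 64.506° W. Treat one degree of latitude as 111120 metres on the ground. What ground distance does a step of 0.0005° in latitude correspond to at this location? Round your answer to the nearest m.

56 m

Along a meridian 0.0005° is 0.0005 × 111120 = 55.56 m.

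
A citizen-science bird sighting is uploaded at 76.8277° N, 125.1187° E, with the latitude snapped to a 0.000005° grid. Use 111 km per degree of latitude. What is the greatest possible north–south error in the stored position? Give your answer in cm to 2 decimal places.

27.75 cm

With a 0.000005° grid the true value lies within half a step, ±0.000005°/2 = ±2.5e-06°, of the stored one.
North–south distance: 2.5e-06° × 111000 m/° = 0.2775 m.
That is 0.2775 m = 27.75 cm.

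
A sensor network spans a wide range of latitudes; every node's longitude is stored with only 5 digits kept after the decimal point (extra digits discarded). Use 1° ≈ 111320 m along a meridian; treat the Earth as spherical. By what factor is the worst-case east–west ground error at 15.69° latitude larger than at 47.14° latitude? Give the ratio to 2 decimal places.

Truncating at 5 decimal places can drop up to a full unit in the last place, so the longitude may be off by as much as 1e-05°.
Error at 15.69° = 1e-05° × 111320 × cos 15.69° ≈ 1.1132 × 0.9627 = 1.0717 m.
At 47.14°: 1e-05° × 111320 × cos 47.14° = 1e-05 × 111320 × 0.6802 ≈ 0.75721 m.
Ratio: 1.0717 / 0.75721 = cos 15.69° / cos 47.14° ≈ 1.4154.

1.42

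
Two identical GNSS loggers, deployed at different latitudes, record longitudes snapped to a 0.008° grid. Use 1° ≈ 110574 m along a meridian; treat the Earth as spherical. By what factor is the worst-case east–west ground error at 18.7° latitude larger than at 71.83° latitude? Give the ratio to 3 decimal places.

With a 0.008° grid the true value lies within half a step, ±0.008°/2 = ±0.004°, of the stored one.
At 18.7°: 0.004° × 110574 × cos 18.7° = 0.004 × 110574 × 0.9472 ≈ 418.95 m.
At 71.83°: 0.004° × 110574 × cos 71.83° = 0.004 × 110574 × 0.3118 ≈ 137.92 m.
Ratio: 418.95 / 137.92 = cos 18.7° / cos 71.83° ≈ 3.0375.

3.038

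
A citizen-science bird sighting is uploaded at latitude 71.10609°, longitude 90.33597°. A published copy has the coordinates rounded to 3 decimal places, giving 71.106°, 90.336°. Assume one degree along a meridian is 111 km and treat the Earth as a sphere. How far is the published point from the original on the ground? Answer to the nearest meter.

10 meters

The latitude changed by +0.00009° and the longitude by -0.00003°.
North–south shift: 0.00009 × 111000 = 9.99 m.
East–west at this latitude: -0.00003° × 111000 × cos 71.106° ≈ -0.00003 × 35943.8 = -1.07832 m.
Combined displacement = (9.99² + 1.07832²)^½ ≈ 10.048 m.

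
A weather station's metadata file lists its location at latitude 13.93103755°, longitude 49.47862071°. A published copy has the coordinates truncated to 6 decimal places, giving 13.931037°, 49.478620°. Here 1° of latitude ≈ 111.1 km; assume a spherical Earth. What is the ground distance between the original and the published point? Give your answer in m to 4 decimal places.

0.0980 m

The latitude changed by +0.00000055° and the longitude by +0.00000071°.
N–S: 0.00000055° × 111100 m/° = 0.061105 m.
East–west at this latitude: 0.00000071° × 111100 × cos 13.931° ≈ 0.00000071 × 107832 = 0.0765608 m.
Combined displacement = (0.061105² + 0.0765608²)^½ ≈ 0.097956 m.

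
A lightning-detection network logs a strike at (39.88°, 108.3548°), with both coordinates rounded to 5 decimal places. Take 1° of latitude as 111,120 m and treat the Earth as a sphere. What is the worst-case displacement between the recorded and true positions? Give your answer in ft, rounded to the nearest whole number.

2 ft

Rounding to 5 decimal places leaves each coordinate within ±5e-06° of the true value.
N–S: 5e-06° × 111120 m/° = 0.5556 m.
East–west component at 39.88°: 5e-06° × 111120 × cos 39.88° ≈ 5e-06 × 85272.3 ≈ 0.426361 m.
The two errors are perpendicular, so the maximum displacement is √(0.5556² + 0.426361²) ≈ 0.700339 m.
In feet: 0.700339 m ÷ 0.3048 ≈ 2.2977 ft.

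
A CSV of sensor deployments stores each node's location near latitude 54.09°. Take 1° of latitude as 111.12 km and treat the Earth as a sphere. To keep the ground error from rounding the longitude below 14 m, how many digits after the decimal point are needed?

At 54.09° one degree of longitude covers 111120 × cos 54.09° ≈ 111120 × 0.5865 ≈ 65173.4 m.
Rounding to N decimal places gives at most 0.5 × 10⁻ᴺ degrees of error, i.e. 0.5 × 10⁻ᴺ × 65173.4 m.
Need 0.5 × 65173.4 × 10⁻ᴺ ≤ 14 → 10⁻ᴺ ≤ 4.296e-04, so N ≥ 3.37.
At 3 places the error can reach 32.6 m, but 4 places keeps it to 3.26 m.

4 decimal places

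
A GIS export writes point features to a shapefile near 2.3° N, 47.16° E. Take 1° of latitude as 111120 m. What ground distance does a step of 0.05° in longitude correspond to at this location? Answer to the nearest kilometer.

6 kilometers

One degree of longitude here spans 111120 × cos 2.3° = 111120 × 0.9992 ≈ 111030 m; 0.05° of that is 5551.52 m.
That is 5551.52 m = 5.5515 km.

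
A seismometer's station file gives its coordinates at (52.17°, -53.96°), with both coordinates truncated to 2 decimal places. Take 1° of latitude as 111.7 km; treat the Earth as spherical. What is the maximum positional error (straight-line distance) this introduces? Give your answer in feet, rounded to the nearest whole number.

Truncating at 2 decimal places can drop up to a full unit in the last place, so each coordinate may be off by as much as 0.01°.
N–S: 0.01° × 111700 m/° = 1117 m.
E–W at 52.17°: 0.01° × 111700 × cos 52.17° = 0.01 × 111700 × 0.6133 ≈ 685.079 m.
Worst case both components are at the extreme and orthogonal: √(1117² + 685.079²) ≈ 1310.35 m.
Converting: 1310.35 m × 3.2808 ft/m ≈ 4299.1 ft.

4299 feet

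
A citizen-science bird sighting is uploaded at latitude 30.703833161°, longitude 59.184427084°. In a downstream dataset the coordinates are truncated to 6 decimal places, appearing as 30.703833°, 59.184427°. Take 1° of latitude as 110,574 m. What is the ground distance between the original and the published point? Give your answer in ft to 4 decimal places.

Δlat = 30.703833161 − 30.703833 = +0.000000161°; Δlon = 59.184427084 − 59.184427 = +0.000000084°.
N–S: 0.000000161° × 110574 m/° = 0.0178024 m.
East–west at this latitude: 0.000000084° × 110574 × cos 30.7038° ≈ 0.000000084 × 95073.5 = 0.00798618 m.
Distance: √(0.0178024² + 0.00798618²) ≈ 0.0195117 m.
In feet: 0.0195117 m ÷ 0.3048 ≈ 0.064015 ft.

0.0640 ft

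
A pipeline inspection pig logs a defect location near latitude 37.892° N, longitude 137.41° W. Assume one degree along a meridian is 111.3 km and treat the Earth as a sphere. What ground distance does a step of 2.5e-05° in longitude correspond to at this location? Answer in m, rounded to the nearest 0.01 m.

At 37.892° a degree of longitude is 111300 × cos 37.892° ≈ 87834.6 m, so 2.5e-05° corresponds to 2.19587 m.

2.20 m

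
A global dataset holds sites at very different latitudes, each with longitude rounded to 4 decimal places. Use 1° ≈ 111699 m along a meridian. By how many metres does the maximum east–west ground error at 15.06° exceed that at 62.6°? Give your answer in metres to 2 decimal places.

2.82 metres

Rounding to 4 decimal places leaves the longitude within ±5e-05° of the true value.
At 15.06°: 5e-05° × 111699 × cos 15.06° = 5e-05 × 111699 × 0.9657 ≈ 5.3931 m.
Error at 62.6° = 5e-05° × 111699 × cos 62.6° ≈ 5.585 × 0.4602 = 2.5702 m.
So the lower-latitude error exceeds the higher by 5.3931 − 2.5702 = 2.8229 m.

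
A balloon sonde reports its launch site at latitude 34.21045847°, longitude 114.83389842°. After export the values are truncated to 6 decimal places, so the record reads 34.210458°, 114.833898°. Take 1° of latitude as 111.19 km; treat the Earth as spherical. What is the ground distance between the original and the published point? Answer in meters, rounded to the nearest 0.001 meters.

0.065 meters

The latitude changed by +0.00000047° and the longitude by +0.00000042°.
North–south shift: 0.00000047 × 111190 = 0.0522593 m.
E–W at 34.2105°: 0.00000042° × 111190 × cos 34.2105° = 0.00000042 × 111190 × 0.8270 ≈ 0.0386197 m.
Hypotenuse of the two orthogonal shifts: √(0.0522593² + 0.0386197²) = 0.0649809 m.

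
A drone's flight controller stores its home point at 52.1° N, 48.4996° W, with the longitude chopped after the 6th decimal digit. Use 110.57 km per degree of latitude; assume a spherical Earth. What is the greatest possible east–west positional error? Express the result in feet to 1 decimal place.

Truncating at 6 decimal places can drop up to a full unit in the last place, so the longitude may be off by as much as 1e-06°.
One degree of longitude at 52.1° is 110570 × cos 52.1° ≈ 110570 × 0.6143 = 67921.5 m.
So at most 1e-06° × 67921.5 ≈ 0.0679215 m east–west.
In feet: 0.0679215 m ÷ 0.3048 ≈ 0.22284 ft.

0.2 feet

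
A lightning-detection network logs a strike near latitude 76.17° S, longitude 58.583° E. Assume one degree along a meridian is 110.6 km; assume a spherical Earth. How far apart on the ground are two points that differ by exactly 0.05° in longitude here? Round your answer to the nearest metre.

At 76.17° a degree of longitude is 110600 × cos 76.17° ≈ 26438 m, so 0.05° corresponds to 1321.9 m.

1322 metres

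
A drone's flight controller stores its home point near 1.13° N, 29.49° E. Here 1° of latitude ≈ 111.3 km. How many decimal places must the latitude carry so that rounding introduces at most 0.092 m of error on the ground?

6 decimal places

One degree of latitude covers 111300 m.
N decimal places → at most half a unit in the last place, 0.5 × 10⁻ᴺ° = 111300/2 × 10⁻ᴺ m.
Need 0.5 × 111300 × 10⁻ᴺ ≤ 0.092 → 10⁻ᴺ ≤ 1.653e-06, so N ≥ 5.78.
So 6 decimal places suffice (0.0556 m); 5 would allow up to 0.556 m.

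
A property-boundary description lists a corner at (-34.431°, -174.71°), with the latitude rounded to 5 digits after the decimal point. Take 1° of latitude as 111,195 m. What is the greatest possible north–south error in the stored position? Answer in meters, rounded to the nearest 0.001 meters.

0.556 meters

Rounding to 5 decimal places leaves the latitude within ±5e-06° of the true value.
North–south distance: 5e-06° × 111195 m/° = 0.555975 m.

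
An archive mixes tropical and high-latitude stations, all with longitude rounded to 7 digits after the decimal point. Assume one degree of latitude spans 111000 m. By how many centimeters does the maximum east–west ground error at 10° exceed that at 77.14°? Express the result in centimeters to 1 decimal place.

0.4 centimeters

Rounding to 7 decimal places leaves the longitude within ±5e-08° of the true value.
Error at 10° = 5e-08° × 111000 × cos 10° ≈ 0.00555 × 0.9848 = 0.0054657 m.
At 77.14°: 5e-08° × 111000 × cos 77.14° = 5e-08 × 111000 × 0.2226 ≈ 0.0012353 m.
So the lower-latitude error exceeds the higher by 0.0054657 − 0.0012353 = 0.0042304 m.
That is 0.00423042 m = 0.42304 cm.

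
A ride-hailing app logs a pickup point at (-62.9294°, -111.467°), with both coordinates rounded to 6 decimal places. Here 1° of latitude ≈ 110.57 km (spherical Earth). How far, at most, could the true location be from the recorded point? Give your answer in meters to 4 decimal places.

Rounding to 6 decimal places leaves each coordinate within ±5e-07° of the true value.
Latitude error → 5e-07 × 110570 = 0.055285 m along the meridian.
E–W at 62.9294°: 5e-07° × 110570 × cos 62.9294° = 5e-07 × 110570 × 0.4551 ≈ 0.0251595 m.
The two errors are perpendicular, so the maximum displacement is √(0.055285² + 0.0251595²) ≈ 0.0607407 m.

0.0607 meters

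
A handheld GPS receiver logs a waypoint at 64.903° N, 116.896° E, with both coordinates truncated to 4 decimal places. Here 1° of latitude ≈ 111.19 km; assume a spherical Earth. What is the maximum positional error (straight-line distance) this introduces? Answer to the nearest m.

Truncating at 4 decimal places can drop up to a full unit in the last place, so each coordinate may be off by as much as 0.0001°.
N–S: 0.0001° × 111190 m/° = 11.119 m.
Longitude error → 0.0001 × 111190 × cos 64.903° = 0.0001 × 111190 × 0.4242 ≈ 4.71615 m.
Combining orthogonally: (11.119² + 4.71615²)^½ ≈ 12.0778 m.

12 m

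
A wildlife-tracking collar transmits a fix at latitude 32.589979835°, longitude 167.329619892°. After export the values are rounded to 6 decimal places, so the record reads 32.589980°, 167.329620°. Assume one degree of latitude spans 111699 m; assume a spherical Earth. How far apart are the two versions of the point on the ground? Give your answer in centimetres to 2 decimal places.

Δlat = 32.589979835 − 32.589980 = -0.000000165°; Δlon = 167.329619892 − 167.329620 = -0.000000108°.
N–S: -0.000000165° × 111699 m/° = -0.0184303 m.
E–W at 32.59°: -0.000000108° × 111699 × cos 32.59° = -0.000000108 × 111699 × 0.8425 ≈ -0.0101641 m.
Distance: √(0.0184303² + 0.0101641²) ≈ 0.0210472 m.
That is 0.0210472 m = 2.1047 cm.

2.10 centimetres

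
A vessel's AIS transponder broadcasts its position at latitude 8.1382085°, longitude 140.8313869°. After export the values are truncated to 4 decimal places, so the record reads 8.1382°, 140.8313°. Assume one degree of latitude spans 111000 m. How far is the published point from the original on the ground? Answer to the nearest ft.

31 ft

Δlat = 8.1382085 − 8.1382 = +0.0000085°; Δlon = 140.8313869 − 140.8313 = +0.0000869°.
N–S: 0.0000085° × 111000 m/° = 0.9435 m.
East–west at this latitude: 0.0000869° × 111000 × cos 8.1382° ≈ 0.0000869 × 109882 = 9.54876 m.
Distance: √(0.9435² + 9.54876²) ≈ 9.59526 m.
In feet: 9.59526 m ÷ 0.3048 ≈ 31.481 ft.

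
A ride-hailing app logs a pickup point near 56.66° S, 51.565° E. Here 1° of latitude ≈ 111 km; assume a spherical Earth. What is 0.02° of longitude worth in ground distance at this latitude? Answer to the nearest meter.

1220 meters

0.02° of longitude at 56.66° is 0.02 × 111000 × cos 56.66° ≈ 0.02 × 61006.3 = 1220.13 m.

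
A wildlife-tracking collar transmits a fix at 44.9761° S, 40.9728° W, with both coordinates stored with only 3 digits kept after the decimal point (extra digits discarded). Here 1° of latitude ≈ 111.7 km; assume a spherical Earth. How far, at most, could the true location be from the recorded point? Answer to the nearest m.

137 m

Truncating at 3 decimal places can drop up to a full unit in the last place, so each coordinate may be off by as much as 0.001°.
N–S: 0.001° × 111700 m/° = 111.7 m.
Longitude error → 0.001 × 111700 × cos 44.9761° = 0.001 × 111700 × 0.7074 ≈ 79.0168 m.
Worst case both components are at the extreme and orthogonal: √(111.7² + 79.0168²) ≈ 136.823 m.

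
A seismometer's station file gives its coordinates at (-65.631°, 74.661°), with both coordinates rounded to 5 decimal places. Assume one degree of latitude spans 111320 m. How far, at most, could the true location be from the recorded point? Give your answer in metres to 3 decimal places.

Rounding to 5 decimal places leaves each coordinate within ±5e-06° of the true value.
N–S: 5e-06° × 111320 m/° = 0.5566 m.
E–W at 65.631°: 5e-06° × 111320 × cos 65.631° = 5e-06 × 111320 × 0.4126 ≈ 0.22966 m.
Worst case both components are at the extreme and orthogonal: √(0.5566² + 0.22966²) ≈ 0.602119 m.

0.602 metres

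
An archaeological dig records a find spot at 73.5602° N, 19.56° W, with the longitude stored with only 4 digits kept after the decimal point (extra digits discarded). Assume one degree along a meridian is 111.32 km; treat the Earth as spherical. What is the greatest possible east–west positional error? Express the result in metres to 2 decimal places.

3.15 metres

Truncating at 4 decimal places can drop up to a full unit in the last place, so the longitude may be off by as much as 0.0001°.
At latitude 73.5602° a degree of longitude spans 111320 m × cos 73.5602° = 111320 × 0.2830 ≈ 31504.4 m.
East–west error: 0.0001° × 31504.4 m/° ≈ 3.15044 m.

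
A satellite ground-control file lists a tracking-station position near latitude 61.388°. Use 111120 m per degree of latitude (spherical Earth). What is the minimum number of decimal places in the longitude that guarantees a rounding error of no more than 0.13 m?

At 61.388° one degree of longitude covers 111120 × cos 61.388° ≈ 111120 × 0.4789 ≈ 53212.7 m.
N decimal places → at most half a unit in the last place, 0.5 × 10⁻ᴺ° = 53212.7/2 × 10⁻ᴺ m.
Need 0.5 × 53212.7 × 10⁻ᴺ ≤ 0.13 → 10⁻ᴺ ≤ 4.886e-06, so N ≥ 5.31.
So 6 decimal places suffice (0.0266 m); 5 would allow up to 0.266 m.

6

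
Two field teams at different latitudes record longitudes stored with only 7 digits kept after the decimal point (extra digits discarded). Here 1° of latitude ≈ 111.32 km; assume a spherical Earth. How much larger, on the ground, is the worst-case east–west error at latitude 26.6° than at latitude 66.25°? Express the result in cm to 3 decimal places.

0.547 cm

Truncating at 7 decimal places can drop up to a full unit in the last place, so the longitude may be off by as much as 1e-07°.
At 26.6°: 1e-07° × 111320 × cos 26.6° = 1e-07 × 111320 × 0.8942 ≈ 0.0099537 m.
Error at 66.25° = 1e-07° × 111320 × cos 66.25° ≈ 0.011132 × 0.4027 = 0.0044834 m.
So the lower-latitude error exceeds the higher by 0.0099537 − 0.0044834 = 0.0054703 m.
That is 0.00547035 m = 0.54703 cm.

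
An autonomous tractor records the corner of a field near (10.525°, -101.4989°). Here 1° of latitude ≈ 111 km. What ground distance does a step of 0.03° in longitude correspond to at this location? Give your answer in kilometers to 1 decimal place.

3.3 kilometers

At 10.525° a degree of longitude is 111000 × cos 10.525° ≈ 109132 m, so 0.03° corresponds to 3273.97 m.
That is 3273.97 m = 3.274 km.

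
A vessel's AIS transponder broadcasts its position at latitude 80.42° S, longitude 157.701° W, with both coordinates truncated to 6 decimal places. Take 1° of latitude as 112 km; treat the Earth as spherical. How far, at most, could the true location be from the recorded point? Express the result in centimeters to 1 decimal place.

11.4 centimeters

Truncating at 6 decimal places can drop up to a full unit in the last place, so each coordinate may be off by as much as 1e-06°.
North–south component: 1e-06° × 112000 = 0.112 m.
East–west component at 80.42°: 1e-06° × 112000 × cos 80.42° ≈ 1e-06 × 18639.6 ≈ 0.0186396 m.
Worst case both components are at the extreme and orthogonal: √(0.112² + 0.0186396²) ≈ 0.11354 m.
That is 0.11354 m = 11.354 cm.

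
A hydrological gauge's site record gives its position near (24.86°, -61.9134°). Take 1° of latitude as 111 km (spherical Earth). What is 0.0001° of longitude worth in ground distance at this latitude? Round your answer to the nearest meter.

0.0001° of longitude at 24.86° is 0.0001 × 111000 × cos 24.86° ≈ 0.0001 × 100714 = 10.0714 m.

10 meters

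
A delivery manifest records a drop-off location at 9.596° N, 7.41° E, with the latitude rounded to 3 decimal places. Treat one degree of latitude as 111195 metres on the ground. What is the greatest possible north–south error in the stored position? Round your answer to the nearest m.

Rounding to 3 decimal places leaves the latitude within ±0.0005° of the true value.
Along the meridian that is 0.0005° × 111195 m/° = 55.5975 m.

56 m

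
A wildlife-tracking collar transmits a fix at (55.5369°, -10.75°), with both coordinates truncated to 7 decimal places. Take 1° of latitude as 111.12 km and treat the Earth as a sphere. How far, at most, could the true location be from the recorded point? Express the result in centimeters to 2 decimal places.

1.28 centimeters

Truncating at 7 decimal places can drop up to a full unit in the last place, so each coordinate may be off by as much as 1e-07°.
North–south component: 1e-07° × 111120 = 0.011112 m.
E–W at 55.5369°: 1e-07° × 111120 × cos 55.5369° = 1e-07 × 111120 × 0.5659 ≈ 0.00628801 m.
Worst case both components are at the extreme and orthogonal: √(0.011112² + 0.00628801²) ≈ 0.0127678 m.
That is 0.0127678 m = 1.2768 cm.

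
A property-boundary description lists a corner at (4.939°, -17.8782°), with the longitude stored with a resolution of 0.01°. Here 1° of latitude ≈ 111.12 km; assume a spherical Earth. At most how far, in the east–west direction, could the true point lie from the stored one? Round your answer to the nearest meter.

554 meters

With a 0.01° grid the true value lies within half a step, ±0.01°/2 = ±0.005°, of the stored one.
Parallels shrink by cos φ, so at 4.939° a degree of longitude is 111120 × 0.9963 ≈ 110707 m.
Maximum E–W displacement: 0.005 × 110707 = 553.537 m.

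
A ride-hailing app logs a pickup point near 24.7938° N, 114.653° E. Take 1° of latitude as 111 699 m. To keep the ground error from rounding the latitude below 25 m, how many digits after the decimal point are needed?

One degree of latitude covers 111699 m.
N decimal places → at most half a unit in the last place, 0.5 × 10⁻ᴺ° = 111699/2 × 10⁻ᴺ m.
Need 0.5 × 111699 × 10⁻ᴺ ≤ 25 → 10⁻ᴺ ≤ 4.476e-04, so N ≥ 3.35.
At 3 places the error can reach 55.8 m, but 4 places keeps it to 5.58 m.

4 decimal places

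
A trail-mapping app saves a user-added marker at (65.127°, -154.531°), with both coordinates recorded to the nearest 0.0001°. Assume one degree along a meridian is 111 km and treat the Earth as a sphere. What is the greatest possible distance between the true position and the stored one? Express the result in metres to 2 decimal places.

Rounding to 4 decimal places leaves each coordinate within ±5e-05° of the true value.
North–south component: 5e-05° × 111000 = 5.55 m.
E–W at 65.127°: 5e-05° × 111000 × cos 65.127° = 5e-05 × 111000 × 0.4206 ≈ 2.33438 m.
Worst case both components are at the extreme and orthogonal: √(5.55² + 2.33438²) ≈ 6.02095 m.

6.02 metres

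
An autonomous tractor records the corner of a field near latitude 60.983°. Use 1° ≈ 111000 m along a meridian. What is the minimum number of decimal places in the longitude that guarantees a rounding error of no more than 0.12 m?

At 60.983° one degree of longitude covers 111000 × cos 60.983° ≈ 111000 × 0.4851 ≈ 53842.7 m.
With N decimal places the half-ulp bound is 0.5·10⁻ᴺ°, or 0.5·10⁻ᴺ × 53842.7 m on the ground.
Setting 26921.3 × 10⁻ᴺ ≤ 0.12 gives 10ᴺ ≥ 2.243e+05, i.e. N ≥ 5.35.
So 6 decimal places suffice (0.0269 m); 5 would allow up to 0.269 m.

6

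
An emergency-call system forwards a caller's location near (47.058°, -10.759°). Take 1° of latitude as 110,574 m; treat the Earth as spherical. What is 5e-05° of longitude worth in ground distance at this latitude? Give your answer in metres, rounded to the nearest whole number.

4 metres

One degree of longitude here spans 110574 × cos 47.058° = 110574 × 0.6813 ≈ 75329.4 m; 5e-05° of that is 3.76647 m.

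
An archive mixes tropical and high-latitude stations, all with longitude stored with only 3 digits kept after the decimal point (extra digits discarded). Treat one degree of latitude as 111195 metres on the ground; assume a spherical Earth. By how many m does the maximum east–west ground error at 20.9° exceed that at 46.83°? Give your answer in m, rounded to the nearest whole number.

28 m

Truncating at 3 decimal places can drop up to a full unit in the last place, so the longitude may be off by as much as 0.001°.
At 20.9°: 0.001° × 111195 × cos 20.9° = 0.001 × 111195 × 0.9342 ≈ 103.88 m.
At 46.83°: 0.001° × 111195 × cos 46.83° = 0.001 × 111195 × 0.6842 ≈ 76.076 m.
Difference: 103.88 − 76.076 = 27.803 m.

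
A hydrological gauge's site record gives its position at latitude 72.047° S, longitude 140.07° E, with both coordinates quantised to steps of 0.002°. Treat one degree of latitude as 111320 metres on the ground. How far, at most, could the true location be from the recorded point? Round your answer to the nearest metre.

With a 0.002° grid the true value lies within half a step, ±0.002°/2 = ±0.001°, of the stored one.
Latitude error → 0.001 × 111320 = 111.32 m along the meridian.
Longitude error → 0.001 × 111320 × cos 72.047° = 0.001 × 111320 × 0.3082 ≈ 34.3129 m.
Worst case both components are at the extreme and orthogonal: √(111.32² + 34.3129²) ≈ 116.488 m.

116 metres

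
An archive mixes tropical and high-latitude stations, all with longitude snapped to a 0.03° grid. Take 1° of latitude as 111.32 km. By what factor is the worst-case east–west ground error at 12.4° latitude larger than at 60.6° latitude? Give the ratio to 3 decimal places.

1.990

With a 0.03° grid the true value lies within half a step, ±0.03°/2 = ±0.015°, of the stored one.
Error at 12.4° = 0.015° × 111320 × cos 12.4° ≈ 1669.8 × 0.9767 = 1630.8 m.
At 60.6°: 0.015° × 111320 × cos 60.6° = 0.015 × 111320 × 0.4909 ≈ 819.71 m.
Ratio: 1630.8 / 819.71 = cos 12.4° / cos 60.6° ≈ 1.9895.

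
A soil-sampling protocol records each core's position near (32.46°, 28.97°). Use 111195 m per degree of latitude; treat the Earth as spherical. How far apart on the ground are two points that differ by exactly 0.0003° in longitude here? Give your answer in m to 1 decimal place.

28.1 m

At 32.46° a degree of longitude is 111195 × cos 32.46° ≈ 93822.6 m, so 0.0003° corresponds to 28.1468 m.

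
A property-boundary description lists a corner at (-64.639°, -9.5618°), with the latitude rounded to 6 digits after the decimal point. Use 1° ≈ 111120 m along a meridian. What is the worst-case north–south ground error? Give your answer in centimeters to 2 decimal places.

5.56 centimeters

Rounding to 6 decimal places leaves the latitude within ±5e-07° of the true value.
So the N–S error is at most 5e-07 × 111120 = 0.05556 m.
That is 0.05556 m = 5.556 cm.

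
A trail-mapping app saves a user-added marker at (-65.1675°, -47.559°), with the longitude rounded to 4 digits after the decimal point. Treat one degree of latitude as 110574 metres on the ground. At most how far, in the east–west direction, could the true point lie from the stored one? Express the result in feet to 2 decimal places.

Rounding to 4 decimal places leaves the longitude within ±5e-05° of the true value.
At latitude 65.1675° a degree of longitude spans 110574 m × cos 65.1675° = 110574 × 0.4200 ≈ 46437.4 m.
East–west error: 5e-05° × 46437.4 m/° ≈ 2.32187 m.
Converting: 2.32187 m × 3.2808 ft/m ≈ 7.6177 ft.

7.62 feet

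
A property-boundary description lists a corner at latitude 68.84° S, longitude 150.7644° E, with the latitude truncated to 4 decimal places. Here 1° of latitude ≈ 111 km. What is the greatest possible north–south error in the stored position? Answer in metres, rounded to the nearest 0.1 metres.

11.1 metres

Truncating at 4 decimal places can drop up to a full unit in the last place, so the latitude may be off by as much as 0.0001°.
So the N–S error is at most 0.0001 × 111000 = 11.1 m.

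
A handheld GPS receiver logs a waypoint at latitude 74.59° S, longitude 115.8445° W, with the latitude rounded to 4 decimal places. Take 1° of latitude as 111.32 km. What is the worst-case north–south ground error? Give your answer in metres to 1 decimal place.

5.6 metres

Rounding to 4 decimal places leaves the latitude within ±5e-05° of the true value.
Along the meridian that is 5e-05° × 111320 m/° = 5.566 m.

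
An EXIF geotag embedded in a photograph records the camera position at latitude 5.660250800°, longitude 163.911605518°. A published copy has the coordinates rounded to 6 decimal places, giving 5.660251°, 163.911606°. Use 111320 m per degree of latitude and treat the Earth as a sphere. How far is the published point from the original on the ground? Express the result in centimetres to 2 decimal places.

The latitude changed by -0.000000200° and the longitude by -0.000000482°.
North–south shift: -0.000000200 × 111320 = -0.022264 m.
E–W at 5.66025°: -0.000000482° × 111320 × cos 5.66025° = -0.000000482 × 111320 × 0.9951 ≈ -0.0533946 m.
Combined displacement = (0.022264² + 0.0533946²)^½ ≈ 0.0578504 m.
That is 0.0578504 m = 5.785 cm.

5.79 centimetres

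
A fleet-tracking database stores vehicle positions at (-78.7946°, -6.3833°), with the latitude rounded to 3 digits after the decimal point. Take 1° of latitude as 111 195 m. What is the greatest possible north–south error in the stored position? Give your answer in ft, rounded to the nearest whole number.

Rounding to 3 decimal places leaves the latitude within ±0.0005° of the true value.
So the N–S error is at most 0.0005 × 111195 = 55.5975 m.
Converting: 55.5975 m × 3.2808 ft/m ≈ 182.41 ft.

182 ft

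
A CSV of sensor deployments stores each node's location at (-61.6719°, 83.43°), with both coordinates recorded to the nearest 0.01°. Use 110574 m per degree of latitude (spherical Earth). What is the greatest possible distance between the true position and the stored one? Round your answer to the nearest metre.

612 metres

Rounding to 2 decimal places leaves each coordinate within ±0.005° of the true value.
Latitude error → 0.005 × 110574 = 552.87 m along the meridian.
East–west component at 61.6719°: 0.005° × 110574 × cos 61.6719° ≈ 0.005 × 52469.6 ≈ 262.348 m.
Combining orthogonally: (552.87² + 262.348²)^½ ≈ 611.957 m.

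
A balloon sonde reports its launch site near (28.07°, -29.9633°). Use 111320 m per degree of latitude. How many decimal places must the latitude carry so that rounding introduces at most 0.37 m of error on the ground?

6

One degree of latitude covers 111320 m.
With N decimal places the half-ulp bound is 0.5·10⁻ᴺ°, or 0.5·10⁻ᴺ × 111320 m on the ground.
Need 0.5 × 111320 × 10⁻ᴺ ≤ 0.37 → 10⁻ᴺ ≤ 6.648e-06, so N ≥ 5.18.
At 5 places the error can reach 0.557 m, but 6 places keeps it to 0.0557 m.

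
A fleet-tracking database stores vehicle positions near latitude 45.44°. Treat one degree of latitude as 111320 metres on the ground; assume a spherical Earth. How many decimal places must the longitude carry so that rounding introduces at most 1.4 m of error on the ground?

5 decimal places

At 45.44° one degree of longitude covers 111320 × cos 45.44° ≈ 111320 × 0.7017 ≈ 78108.3 m.
With N decimal places the half-ulp bound is 0.5·10⁻ᴺ°, or 0.5·10⁻ᴺ × 78108.3 m on the ground.
Setting 39054.2 × 10⁻ᴺ ≤ 1.4 gives 10ᴺ ≥ 2.79e+04, i.e. N ≥ 4.45.
At 4 places the error can reach 3.91 m, but 5 places keeps it to 0.391 m.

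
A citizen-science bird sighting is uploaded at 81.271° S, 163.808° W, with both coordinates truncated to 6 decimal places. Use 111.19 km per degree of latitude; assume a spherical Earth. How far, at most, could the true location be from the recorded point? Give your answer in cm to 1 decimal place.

11.2 cm

Truncating at 6 decimal places can drop up to a full unit in the last place, so each coordinate may be off by as much as 1e-06°.
N–S: 1e-06° × 111190 m/° = 0.11119 m.
E–W at 81.271°: 1e-06° × 111190 × cos 81.271° = 1e-06 × 111190 × 0.1518 ≈ 0.0168743 m.
Worst case both components are at the extreme and orthogonal: √(0.11119² + 0.0168743²) ≈ 0.112463 m.
That is 0.112463 m = 11.246 cm.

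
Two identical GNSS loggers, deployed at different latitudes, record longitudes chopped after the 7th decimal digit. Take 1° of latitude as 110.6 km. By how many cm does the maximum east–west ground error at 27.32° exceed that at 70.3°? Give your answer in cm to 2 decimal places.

0.61 cm

Truncating at 7 decimal places can drop up to a full unit in the last place, so the longitude may be off by as much as 1e-07°.
Error at 27.32° = 1e-07° × 110600 × cos 27.32° ≈ 0.01106 × 0.8885 = 0.0098263 m.
At 70.3°: 1e-07° × 110600 × cos 70.3° = 1e-07 × 110600 × 0.3371 ≈ 0.0037283 m.
Difference: 0.0098263 − 0.0037283 = 0.0060981 m.
That is 0.00609806 m = 0.60981 cm.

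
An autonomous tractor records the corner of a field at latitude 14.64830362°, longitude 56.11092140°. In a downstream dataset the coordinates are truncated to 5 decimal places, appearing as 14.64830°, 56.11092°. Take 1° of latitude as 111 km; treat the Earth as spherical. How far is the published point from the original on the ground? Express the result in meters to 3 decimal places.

0.429 meters

Δlat = 14.64830362 − 14.64830 = +0.00000362°; Δlon = 56.11092140 − 56.11092 = +0.00000140°.
N–S: 0.00000362° × 111000 m/° = 0.40182 m.
East–west at this latitude: 0.00000140° × 111000 × cos 14.6483° ≈ 0.00000140 × 107392 = 0.150349 m.
Combined displacement = (0.40182² + 0.150349²)^½ ≈ 0.429027 m.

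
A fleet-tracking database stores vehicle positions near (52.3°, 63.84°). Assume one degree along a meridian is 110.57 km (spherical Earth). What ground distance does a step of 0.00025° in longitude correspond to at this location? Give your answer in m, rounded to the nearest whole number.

0.00025° of longitude at 52.3° is 0.00025 × 110570 × cos 52.3° ≈ 0.00025 × 67616.5 = 16.9041 m.

17 m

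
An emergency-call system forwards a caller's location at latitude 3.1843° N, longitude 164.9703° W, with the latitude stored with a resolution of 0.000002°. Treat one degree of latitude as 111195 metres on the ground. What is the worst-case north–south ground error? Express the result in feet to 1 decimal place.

With a 0.000002° grid the true value lies within half a step, ±0.000002°/2 = ±1e-06°, of the stored one.
So the N–S error is at most 1e-06 × 111195 = 0.111195 m.
Converting: 0.111195 m × 3.2808 ft/m ≈ 0.36481 ft.

0.4 feet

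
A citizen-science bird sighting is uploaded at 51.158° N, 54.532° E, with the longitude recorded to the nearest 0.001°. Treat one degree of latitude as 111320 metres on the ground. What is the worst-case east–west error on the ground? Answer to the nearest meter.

35 meters

Rounding to 3 decimal places leaves the longitude within ±0.0005° of the true value.
Parallels shrink by cos φ, so at 51.158° a degree of longitude is 111320 × 0.6272 ≈ 69817.1 m.
Maximum E–W displacement: 0.0005 × 69817.1 = 34.9086 m.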